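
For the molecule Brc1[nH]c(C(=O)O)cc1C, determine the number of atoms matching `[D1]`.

Check the 10 heavy atoms by environment: 1× n (aromatic, D2) → no; 3× c (aromatic, D3) → no; 1× c (aromatic, D2) → no; 1× C (D3) → no; 2× O (D1) → match; 1× Br (D1) → match; 1× C (D1) → match.
Summing the matching environments: 2 + 1 + 1 = 4 matching atoms.

4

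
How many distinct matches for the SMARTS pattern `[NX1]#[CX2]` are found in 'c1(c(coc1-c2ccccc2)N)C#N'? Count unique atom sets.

[NX1]#[CX2] is the SMARTS for a nitrile: a nitrogen triple-bonded to a two-connected carbon.
Exactly one fragment in the molecule meets all constraints, giving 1 match.

1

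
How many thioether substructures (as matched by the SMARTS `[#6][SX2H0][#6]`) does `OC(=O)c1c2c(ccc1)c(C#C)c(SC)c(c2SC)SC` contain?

[#6][SX2H0][#6] is the SMARTS for a thioether: an aliphatic sulfur bridging two carbons with no H on the sulfur.
The molecule carries 3 separate instances of a methylthio ether (-SCH3) meeting every constraint; each maps to a distinct set of atoms, giving 3 matches.

3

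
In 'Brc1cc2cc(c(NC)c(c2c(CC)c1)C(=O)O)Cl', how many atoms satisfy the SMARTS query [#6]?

14

The query [#6] means: #6 matches any atom with atomic number 6 (carbon, aromatic or aliphatic).
Check the 19 heavy atoms by environment: 10× c (aromatic) → match; 1× N → no; 4× C → match; 1× Br → no; 2× O → no; 1× Cl → no.
Summing the matching environments: 10 + 4 = 14 matching atoms.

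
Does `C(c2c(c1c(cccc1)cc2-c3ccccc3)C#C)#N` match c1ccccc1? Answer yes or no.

The pattern c1ccccc1 describes six aromatic carbons in a ring — a benzene ring.
The molecule carries a phenyl ring, whose atoms satisfy every constraint of the query, so the pattern matches.

Yes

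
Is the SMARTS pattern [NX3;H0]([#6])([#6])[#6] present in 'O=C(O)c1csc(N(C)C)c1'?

Yes

The pattern [NX3;H0]([#6])([#6])[#6] describes a trivalent nitrogen with no H, bonded to three carbons — a tertiary amine.
The molecule carries a dimethylamino group (-N(CH3)2), whose atoms satisfy every constraint of the query, so the pattern matches.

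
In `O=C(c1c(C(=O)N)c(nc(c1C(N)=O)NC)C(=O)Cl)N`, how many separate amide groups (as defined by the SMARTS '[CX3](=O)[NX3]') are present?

3

[CX3](=O)[NX3] is the SMARTS for an amide: a carbonyl carbon bonded to a trivalent nitrogen.
The molecule carries 3 separate instances of a primary amide (-C(=O)NH2) meeting every constraint; each maps to a distinct set of atoms, giving 3 matches.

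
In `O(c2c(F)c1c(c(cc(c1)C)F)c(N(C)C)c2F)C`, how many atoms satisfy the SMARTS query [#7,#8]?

2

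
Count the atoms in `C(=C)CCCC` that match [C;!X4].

The query [C;!X4] means: aliphatic carbon that does not have four total connections.
Check the 6 heavy atoms by environment: 4× C (X4) → no; 2× C (X3) → match.
That gives 2 matching atoms.

2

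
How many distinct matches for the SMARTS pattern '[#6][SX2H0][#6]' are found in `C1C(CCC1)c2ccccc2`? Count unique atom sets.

[#6][SX2H0][#6] is the SMARTS for a thioether: an aliphatic sulfur bridging two carbons with no H on the sulfur.
No fragment in the molecule satisfies every constraint, giving 0 matches.

0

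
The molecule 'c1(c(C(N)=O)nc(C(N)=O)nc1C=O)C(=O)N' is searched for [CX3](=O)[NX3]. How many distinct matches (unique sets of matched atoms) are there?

3

[CX3](=O)[NX3] is the SMARTS for an amide: a carbonyl carbon bonded to a trivalent nitrogen.
The molecule carries 3 separate instances of a primary amide (-C(=O)NH2) meeting every constraint; each maps to a distinct set of atoms, giving 3 matches.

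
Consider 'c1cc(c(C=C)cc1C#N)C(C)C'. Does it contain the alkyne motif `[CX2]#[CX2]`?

No

The pattern [CX2]#[CX2] describes a carbon-carbon triple bond — an alkyne.
The closest candidate here is a nitrile (-C#N), but the triple bond is C#N, not C#C. No other fragment satisfies the full query, so there is no match.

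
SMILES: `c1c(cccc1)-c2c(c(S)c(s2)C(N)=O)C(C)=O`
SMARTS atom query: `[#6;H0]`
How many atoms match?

7

The query [#6;H0] means: any carbon with no attached hydrogen.
Check the 18 heavy atoms by environment: 1× s (aromatic, H0) → no; 5× c (aromatic, H0) → match; 5× c (aromatic, H1) → no; 2× C (H0) → match; 2× O (H0) → no; 1× C (H3) → no; 1× N (H2) → no; 1× S (H1) → no.
Summing the matching environments: 5 + 2 = 7 matching atoms.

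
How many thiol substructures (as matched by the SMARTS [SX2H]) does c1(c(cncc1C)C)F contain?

[SX2H] is the SMARTS for a thiol: an aliphatic sulfur with two connections, one being H.
No fragment in the molecule satisfies every constraint, giving 0 matches.

0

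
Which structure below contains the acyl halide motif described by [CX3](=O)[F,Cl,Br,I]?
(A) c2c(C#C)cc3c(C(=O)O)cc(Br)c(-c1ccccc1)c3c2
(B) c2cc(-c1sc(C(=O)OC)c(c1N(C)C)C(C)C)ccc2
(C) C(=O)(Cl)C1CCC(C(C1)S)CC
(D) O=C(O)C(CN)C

C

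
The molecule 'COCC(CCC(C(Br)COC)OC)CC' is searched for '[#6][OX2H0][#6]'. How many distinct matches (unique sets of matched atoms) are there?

[#6][OX2H0][#6] is the SMARTS for an ether: an aliphatic oxygen bridging two carbons with no H on the oxygen.
The molecule carries 3 separate instances of a methoxy ether (-OCH3) meeting every constraint; each maps to a distinct set of atoms, giving 3 matches.

3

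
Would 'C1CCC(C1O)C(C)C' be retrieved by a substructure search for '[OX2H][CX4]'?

Yes

The pattern [OX2H][CX4] describes a hydroxyl oxygen bound to an sp3 (X4) carbon — an aliphatic alcohol.
The molecule carries a hydroxyl group (-OH), whose atoms satisfy every constraint of the query, so the pattern matches.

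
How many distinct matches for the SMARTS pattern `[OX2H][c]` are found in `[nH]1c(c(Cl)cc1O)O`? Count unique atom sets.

2

[OX2H][c] is the SMARTS for a phenol: a hydroxyl oxygen attached to an aromatic carbon.
The molecule carries 2 separate instances of a hydroxyl group (-OH) meeting every constraint; each maps to a distinct set of atoms, giving 2 matches.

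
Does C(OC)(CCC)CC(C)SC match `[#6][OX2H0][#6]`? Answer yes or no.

Yes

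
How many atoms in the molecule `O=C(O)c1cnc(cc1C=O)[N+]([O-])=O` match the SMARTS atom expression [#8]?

The query [#8] means: #8 matches any oxygen atom.
Check the 14 heavy atoms by environment: 1× n (aromatic) → no; 5× c (aromatic) → no; 2× C → no; 4× O → match; 1× N (charge +1) → no; 1× O (charge -1) → match.
Summing the matching environments: 4 + 1 = 5 matching atoms.

5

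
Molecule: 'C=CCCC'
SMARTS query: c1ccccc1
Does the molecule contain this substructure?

No

The pattern c1ccccc1 describes six aromatic carbons in a ring — a benzene ring.
The closest candidate here is a methyl group (-CH3), but no six-membered all-carbon aromatic ring is present. No other fragment satisfies the full query, so there is no match.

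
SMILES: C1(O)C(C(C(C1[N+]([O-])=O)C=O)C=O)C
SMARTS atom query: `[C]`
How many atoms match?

The query [C] means: uppercase C matches aliphatic (non-aromatic) carbon only.
Check the 14 heavy atoms by environment: 8× C → match; 4× O → no; 1× N (charge +1) → no; 1× O (charge -1) → no.
That gives 8 matching atoms.

8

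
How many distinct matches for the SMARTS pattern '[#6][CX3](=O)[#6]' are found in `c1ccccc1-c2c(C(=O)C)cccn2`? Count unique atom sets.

[#6][CX3](=O)[#6] is the SMARTS for a ketone: a carbonyl carbon (no H) flanked by two carbons.
Exactly one fragment in the molecule meets all constraints, giving 1 match.

1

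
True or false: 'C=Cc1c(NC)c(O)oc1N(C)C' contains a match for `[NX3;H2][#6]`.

The pattern [NX3;H2][#6] describes a trivalent nitrogen with two H attached to carbon — a primary amine.
The closest candidate here is a dimethylamino group (-N(CH3)2), but the nitrogen has H0, not H2. No other fragment satisfies the full query, so there is no match.

False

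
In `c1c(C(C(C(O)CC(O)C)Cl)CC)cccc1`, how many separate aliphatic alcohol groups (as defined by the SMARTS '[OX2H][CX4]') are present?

2

[OX2H][CX4] is the SMARTS for an aliphatic alcohol: a hydroxyl oxygen bound to an sp3 (X4) carbon.
The molecule carries 2 separate instances of a hydroxyl group (-OH) meeting every constraint; each maps to a distinct set of atoms, giving 2 matches.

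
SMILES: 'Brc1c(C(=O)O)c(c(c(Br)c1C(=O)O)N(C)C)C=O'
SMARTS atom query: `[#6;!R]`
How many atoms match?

Check the 19 heavy atoms by environment: 6× c (aromatic, in 6-ring) → no; 5× C (acyclic) → match; 5× O (acyclic) → no; 2× Br (acyclic) → no; 1× N (acyclic) → no.
That gives 5 matching atoms.

5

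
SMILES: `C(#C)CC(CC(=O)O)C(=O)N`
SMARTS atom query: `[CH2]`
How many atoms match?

The query [CH2] means: aliphatic carbon with exactly two hydrogens.
Check the 11 heavy atoms by environment: 2× C (H2) → match; 2× C (H1) → no; 3× C (H0) → no; 2× O (H0) → no; 1× O (H1) → no; 1× N (H2) → no.
That gives 2 matching atoms.

2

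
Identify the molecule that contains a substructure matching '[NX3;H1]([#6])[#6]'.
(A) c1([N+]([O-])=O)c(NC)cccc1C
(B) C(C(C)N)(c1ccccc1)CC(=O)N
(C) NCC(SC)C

A

[NX3;H1]([#6])[#6] describes a trivalent nitrogen with one H, bonded to two carbons (a secondary amine).
(A) contains an N-methylamino group (-NHCH3), which satisfies every atom and bond constraint.
(B) has a primary amide (-C(=O)NH2) but the -C(=O)NH2 nitrogen has H2, not H1.
(C) has a primary amino group (-NH2) but the nitrogen has H2 and only one carbon neighbour.
So the answer is (A).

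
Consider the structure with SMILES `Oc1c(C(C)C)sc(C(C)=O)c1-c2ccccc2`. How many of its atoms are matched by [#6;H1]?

Check the 18 heavy atoms by environment: 1× s (aromatic, H0) → no; 5× c (aromatic, H0) → no; 1× O (H1) → no; 1× C (H1) → match; 3× C (H3) → no; 5× c (aromatic, H1) → match; 1× C (H0) → no; 1× O (H0) → no.
Summing the matching environments: 1 + 5 = 6 matching atoms.

6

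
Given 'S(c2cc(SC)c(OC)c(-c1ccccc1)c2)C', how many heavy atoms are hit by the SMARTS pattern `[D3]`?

5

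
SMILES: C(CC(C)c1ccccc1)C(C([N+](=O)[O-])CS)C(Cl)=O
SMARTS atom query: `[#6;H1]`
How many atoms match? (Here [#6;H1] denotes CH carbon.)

8

The query [#6;H1] means: any carbon bearing exactly one hydrogen.
Check the 20 heavy atoms by environment: 3× C (H2) → no; 3× C (H1) → match; 1× C (H3) → no; 1× c (aromatic, H0) → no; 5× c (aromatic, H1) → match; 1× S (H1) → no; 1× C (H0) → no; 2× O (H0) → no; 1× Cl (H0) → no; 1× N (charge +1, H0) → no; 1× O (charge -1, H0) → no.
Summing the matching environments: 3 + 5 = 8 matching atoms.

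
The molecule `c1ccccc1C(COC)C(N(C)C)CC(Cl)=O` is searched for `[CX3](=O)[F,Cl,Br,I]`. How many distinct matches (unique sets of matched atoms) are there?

1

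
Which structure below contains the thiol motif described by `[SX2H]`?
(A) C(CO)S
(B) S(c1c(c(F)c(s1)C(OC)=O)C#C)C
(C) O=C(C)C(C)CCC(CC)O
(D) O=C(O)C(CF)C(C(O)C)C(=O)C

A

[SX2H] describes an aliphatic sulfur with two connections, one being H (a thiol).
(A) contains a thiol (-SH), which satisfies every atom and bond constraint.
(B) has a methylthio ether (-SCH3) but the sulfur has H0 (bonded to two carbons), not H1.
(C) has a hydroxyl group (-OH) but it is an -OH, not an -SH.
(D) has a hydroxyl group (-OH) but it is an -OH, not an -SH.
So the answer is (A).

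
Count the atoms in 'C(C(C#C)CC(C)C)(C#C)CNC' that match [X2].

4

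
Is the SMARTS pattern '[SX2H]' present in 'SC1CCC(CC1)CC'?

Yes

The pattern [SX2H] describes an aliphatic sulfur with two connections, one being H — a thiol.
The molecule carries a thiol (-SH), whose atoms satisfy every constraint of the query, so the pattern matches.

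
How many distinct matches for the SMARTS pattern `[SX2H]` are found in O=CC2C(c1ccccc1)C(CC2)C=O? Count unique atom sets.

[SX2H] is the SMARTS for a thiol: an aliphatic sulfur with two connections, one being H.
No fragment in the molecule satisfies every constraint, giving 0 matches.

0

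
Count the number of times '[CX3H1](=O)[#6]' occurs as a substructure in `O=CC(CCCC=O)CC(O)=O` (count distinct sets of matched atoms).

[CX3H1](=O)[#6] is the SMARTS for an aldehyde: an sp2 carbon with one H, double-bonded to O and single-bonded to carbon.
The molecule carries 2 separate instances of an aldehyde (-CHO) meeting every constraint; each maps to a distinct set of atoms, giving 2 matches.

2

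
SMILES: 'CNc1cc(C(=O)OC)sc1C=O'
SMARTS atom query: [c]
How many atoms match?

4

The query [c] means: lowercase c matches aromatic carbon only.
Check the 13 heavy atoms by environment: 1× s (aromatic) → no; 4× c (aromatic) → match; 4× C → no; 3× O → no; 1× N → no.
That gives 4 matching atoms.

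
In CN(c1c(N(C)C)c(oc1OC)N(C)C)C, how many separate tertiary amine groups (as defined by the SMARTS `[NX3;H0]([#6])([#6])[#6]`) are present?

[NX3;H0]([#6])([#6])[#6] is the SMARTS for a tertiary amine: a trivalent nitrogen with no H, bonded to three carbons.
The molecule carries 3 separate instances of a dimethylamino group (-N(CH3)2) meeting every constraint; each maps to a distinct set of atoms, giving 3 matches.

3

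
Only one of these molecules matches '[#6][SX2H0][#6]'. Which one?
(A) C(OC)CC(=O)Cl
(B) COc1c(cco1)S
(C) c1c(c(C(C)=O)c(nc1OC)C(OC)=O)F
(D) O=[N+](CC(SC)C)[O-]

D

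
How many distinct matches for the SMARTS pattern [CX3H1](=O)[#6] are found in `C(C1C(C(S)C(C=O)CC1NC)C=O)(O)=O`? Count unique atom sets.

2

[CX3H1](=O)[#6] is the SMARTS for an aldehyde: an sp2 carbon with one H, double-bonded to O and single-bonded to carbon.
The molecule carries 2 separate instances of an aldehyde (-CHO) meeting every constraint; each maps to a distinct set of atoms, giving 2 matches.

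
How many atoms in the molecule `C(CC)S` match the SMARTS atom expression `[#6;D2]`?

The query [#6;D2] means: any carbon bonded to exactly two heavy atoms.
Check the 4 heavy atoms by environment: 2× C (D2) → match; 1× S (D1) → no; 1× C (D1) → no.
That gives 2 matching atoms.

2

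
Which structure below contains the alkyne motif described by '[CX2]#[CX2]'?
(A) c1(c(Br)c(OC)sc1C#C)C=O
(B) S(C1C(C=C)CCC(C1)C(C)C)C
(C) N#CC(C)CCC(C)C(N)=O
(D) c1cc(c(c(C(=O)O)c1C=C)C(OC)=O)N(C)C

[CX2]#[CX2] describes a carbon-carbon triple bond (an alkyne).
(A) contains an ethynyl group (-C#CH), which satisfies every atom and bond constraint.
(B) has a vinyl group (-CH=CH2) but the C=C is a double bond; both carbons are CX3, not CX2.
(C) has a nitrile (-C#N) but the triple bond is C#N, not C#C.
(D) has a vinyl group (-CH=CH2) but the C=C is a double bond; both carbons are CX3, not CX2.
So the answer is (A).

A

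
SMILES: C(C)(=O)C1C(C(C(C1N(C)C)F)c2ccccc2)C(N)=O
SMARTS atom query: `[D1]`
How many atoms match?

The query [D1] means: atom with exactly one heavy-atom neighbour (degree 1).
Check the 21 heavy atoms by environment: 7× C (D3) → no; 1× c (aromatic, D3) → no; 5× c (aromatic, D2) → no; 2× O (D1) → match; 3× C (D1) → match; 1× N (D1) → match; 1× F (D1) → match; 1× N (D3) → no.
Summing the matching environments: 2 + 3 + 1 + 1 = 7 matching atoms.

7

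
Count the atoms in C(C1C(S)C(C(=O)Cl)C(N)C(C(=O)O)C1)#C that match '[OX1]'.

2

The query [OX1] means: aliphatic oxygen with one total connection — typically a carbonyl =O or an oxide.
Check the 16 heavy atoms by environment: 6× C (X4) → no; 2× C (X2) → no; 2× C (X3) → no; 2× O (X1) → match; 1× O (X2) → no; 1× N (X3) → no; 1× Cl (X1) → no; 1× S (X2) → no.
That gives 2 matching atoms.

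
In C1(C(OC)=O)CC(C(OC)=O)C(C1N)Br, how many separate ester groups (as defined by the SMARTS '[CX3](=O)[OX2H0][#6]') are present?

[CX3](=O)[OX2H0][#6] is the SMARTS for an ester: a carbonyl carbon bonded to an oxygen that is itself bonded to carbon (no H on that O).
The molecule carries 2 separate instances of a methyl-ester group (-C(=O)OCH3) meeting every constraint; each maps to a distinct set of atoms, giving 2 matches.

2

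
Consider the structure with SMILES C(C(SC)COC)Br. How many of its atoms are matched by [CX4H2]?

2

The query [CX4H2] means: sp3 carbon (X4) with exactly two hydrogens.
Check the 8 heavy atoms by environment: 2× C (H2, X4) → match; 1× C (H1, X4) → no; 1× Br (H0, X1) → no; 1× O (H0, X2) → no; 2× C (H3, X4) → no; 1× S (H0, X2) → no.
That gives 2 matching atoms.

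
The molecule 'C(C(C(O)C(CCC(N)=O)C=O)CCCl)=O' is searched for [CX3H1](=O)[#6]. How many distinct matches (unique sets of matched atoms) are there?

[CX3H1](=O)[#6] is the SMARTS for an aldehyde: an sp2 carbon with one H, double-bonded to O and single-bonded to carbon.
The molecule carries 2 separate instances of an aldehyde (-CHO) meeting every constraint; each maps to a distinct set of atoms, giving 2 matches.

2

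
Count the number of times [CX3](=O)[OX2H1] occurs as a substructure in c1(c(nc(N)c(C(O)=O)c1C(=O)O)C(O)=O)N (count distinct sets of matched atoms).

[CX3](=O)[OX2H1] is the SMARTS for a carboxylic acid: an sp2 carbon double-bonded to O and single-bonded to an -OH oxygen.
The molecule carries 3 separate instances of a carboxylic acid group (-C(=O)OH) meeting every constraint; each maps to a distinct set of atoms, giving 3 matches.

3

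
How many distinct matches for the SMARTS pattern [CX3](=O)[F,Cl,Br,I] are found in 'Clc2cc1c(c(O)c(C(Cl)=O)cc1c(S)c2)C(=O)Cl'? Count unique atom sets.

2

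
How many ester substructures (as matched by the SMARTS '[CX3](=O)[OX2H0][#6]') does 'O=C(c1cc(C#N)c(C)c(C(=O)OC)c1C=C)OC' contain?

2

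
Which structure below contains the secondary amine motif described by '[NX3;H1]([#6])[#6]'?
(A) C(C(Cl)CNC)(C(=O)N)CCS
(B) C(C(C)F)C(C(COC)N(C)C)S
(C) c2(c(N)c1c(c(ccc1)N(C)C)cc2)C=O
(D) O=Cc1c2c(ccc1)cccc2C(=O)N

[NX3;H1]([#6])[#6] describes a trivalent nitrogen with one H, bonded to two carbons (a secondary amine).
(A) contains an N-methylamino group (-NHCH3), which satisfies every atom and bond constraint.
(B) has a dimethylamino group (-N(CH3)2) but the nitrogen has H0, not H1.
(C) has a dimethylamino group (-N(CH3)2) but the nitrogen has H0, not H1.
(D) has a primary amide (-C(=O)NH2) but the -C(=O)NH2 nitrogen has H2, not H1.
So the answer is (A).

A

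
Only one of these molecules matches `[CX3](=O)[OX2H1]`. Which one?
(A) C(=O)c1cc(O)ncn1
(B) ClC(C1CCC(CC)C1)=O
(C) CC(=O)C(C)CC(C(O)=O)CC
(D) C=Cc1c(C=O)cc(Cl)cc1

C

[CX3](=O)[OX2H1] describes an sp2 carbon double-bonded to O and single-bonded to an -OH oxygen (a carboxylic acid).
(A) has an aldehyde (-CHO) but there is no singly-bonded oxygen on the carbonyl carbon.
(B) has an acyl chloride (-C(=O)Cl) but the carbonyl is bonded to Cl, not to an -OH oxygen.
(C) contains a carboxylic acid group (-C(=O)OH), which satisfies every atom and bond constraint.
(D) has an aldehyde (-CHO) but there is no singly-bonded oxygen on the carbonyl carbon.
So the answer is (C).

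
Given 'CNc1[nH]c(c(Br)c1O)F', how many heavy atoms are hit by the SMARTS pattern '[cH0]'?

The query [cH0] means: aromatic carbon with no attached hydrogen (substituted or ring-fusion).
Check the 10 heavy atoms by environment: 1× n (aromatic, H1) → no; 4× c (aromatic, H0) → match; 1× O (H1) → no; 1× N (H1) → no; 1× C (H3) → no; 1× F (H0) → no; 1× Br (H0) → no.
That gives 4 matching atoms.

4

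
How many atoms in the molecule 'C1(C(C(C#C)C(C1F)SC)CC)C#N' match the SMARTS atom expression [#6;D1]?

The query [#6;D1] means: carbon bonded to exactly one heavy atom.
Check the 14 heavy atoms by environment: 5× C (D3) → no; 1× F (D1) → no; 3× C (D2) → no; 3× C (D1) → match; 1× S (D2) → no; 1× N (D1) → no.
That gives 3 matching atoms.

3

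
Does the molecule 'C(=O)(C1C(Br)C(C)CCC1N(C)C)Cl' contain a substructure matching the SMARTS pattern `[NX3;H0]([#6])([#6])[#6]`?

Yes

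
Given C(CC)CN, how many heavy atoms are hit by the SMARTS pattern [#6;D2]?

The query [#6;D2] means: any carbon bonded to exactly two heavy atoms.
Check the 5 heavy atoms by environment: 3× C (D2) → match; 1× N (D1) → no; 1× C (D1) → no.
That gives 3 matching atoms.

3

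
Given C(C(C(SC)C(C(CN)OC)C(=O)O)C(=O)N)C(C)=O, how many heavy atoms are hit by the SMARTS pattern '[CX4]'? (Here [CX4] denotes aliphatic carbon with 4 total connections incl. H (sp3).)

Check the 20 heavy atoms by environment: 9× C (X4) → match; 3× C (X3) → no; 3× O (X1) → no; 2× O (X2) → no; 1× S (X2) → no; 2× N (X3) → no.
That gives 9 matching atoms.

9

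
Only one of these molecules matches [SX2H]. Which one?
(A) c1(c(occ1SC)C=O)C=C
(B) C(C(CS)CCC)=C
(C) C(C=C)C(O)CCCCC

[SX2H] describes an aliphatic sulfur with two connections, one being H (a thiol).
(A) has a methylthio ether (-SCH3) but the sulfur has H0 (bonded to two carbons), not H1.
(B) contains a thiol (-SH), which satisfies every atom and bond constraint.
(C) has a hydroxyl group (-OH) but it is an -OH, not an -SH.
So the answer is (B).

B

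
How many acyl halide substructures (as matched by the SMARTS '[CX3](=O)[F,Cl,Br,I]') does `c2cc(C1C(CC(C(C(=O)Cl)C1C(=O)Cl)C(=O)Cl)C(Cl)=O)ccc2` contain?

4

[CX3](=O)[F,Cl,Br,I] is the SMARTS for an acyl halide: a carbonyl carbon bonded to a halogen.
The molecule carries 4 separate instances of an acyl chloride (-C(=O)Cl) meeting every constraint; each maps to a distinct set of atoms, giving 4 matches.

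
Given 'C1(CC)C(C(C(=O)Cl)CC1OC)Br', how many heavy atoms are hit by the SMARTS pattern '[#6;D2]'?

The query [#6;D2] means: any carbon bonded to exactly two heavy atoms.
Check the 13 heavy atoms by environment: 5× C (D3) → no; 2× C (D2) → match; 1× O (D2) → no; 2× C (D1) → no; 1× Br (D1) → no; 1× O (D1) → no; 1× Cl (D1) → no.
That gives 2 matching atoms.

2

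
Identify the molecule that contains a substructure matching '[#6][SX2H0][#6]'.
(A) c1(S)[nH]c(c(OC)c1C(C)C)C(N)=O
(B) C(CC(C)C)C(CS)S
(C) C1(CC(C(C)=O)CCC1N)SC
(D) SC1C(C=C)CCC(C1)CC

[#6][SX2H0][#6] describes an aliphatic sulfur bridging two carbons with no H on the sulfur (a thioether).
(A) has a methoxy ether (-OCH3) but the bridging atom is O, not S.
(B) has a thiol (-SH) but the sulfur has H1, not H0 bridging two carbons.
(C) contains a methylthio ether (-SCH3), which satisfies every atom and bond constraint.
(D) has a thiol (-SH) but the sulfur has H1, not H0 bridging two carbons.
So the answer is (C).

C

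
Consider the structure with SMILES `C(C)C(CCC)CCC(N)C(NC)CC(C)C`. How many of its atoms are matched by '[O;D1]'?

0

The query [O;D1] means: aliphatic oxygen bonded to exactly one heavy atom.
Check the 17 heavy atoms by environment: 6× C (D2) → no; 4× C (D3) → no; 1× N (D2) → no; 5× C (D1) → no; 1× N (D1) → no.
No environment satisfies the query, so 0 matching atoms.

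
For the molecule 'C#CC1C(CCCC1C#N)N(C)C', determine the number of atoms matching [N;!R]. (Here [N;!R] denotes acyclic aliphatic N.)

The query [N;!R] means: aliphatic nitrogen not in a ring.
Check the 13 heavy atoms by environment: 6× C (in 6-ring) → no; 5× C (acyclic) → no; 2× N (acyclic) → match.
That gives 2 matching atoms.

2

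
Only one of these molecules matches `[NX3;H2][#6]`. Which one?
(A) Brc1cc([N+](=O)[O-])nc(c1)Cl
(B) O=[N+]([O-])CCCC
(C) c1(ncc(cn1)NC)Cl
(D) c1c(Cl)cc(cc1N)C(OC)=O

D

[NX3;H2][#6] describes a trivalent nitrogen with two H attached to carbon (a primary amine).
(A) has a nitro group (-[N+](=O)[O-]) but the nitrogen is [N+] with no H, not NX3H2.
(B) has a nitro group (-[N+](=O)[O-]) but the nitrogen is [N+] with no H, not NX3H2.
(C) has an N-methylamino group (-NHCH3) but the nitrogen bears two carbons and only one H (H1), not H2.
(D) contains a primary amino group (-NH2), which satisfies every atom and bond constraint.
So the answer is (D).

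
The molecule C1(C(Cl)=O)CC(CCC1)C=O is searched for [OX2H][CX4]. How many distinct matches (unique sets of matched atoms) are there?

0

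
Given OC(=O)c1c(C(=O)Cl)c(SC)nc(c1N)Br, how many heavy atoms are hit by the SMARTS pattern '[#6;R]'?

5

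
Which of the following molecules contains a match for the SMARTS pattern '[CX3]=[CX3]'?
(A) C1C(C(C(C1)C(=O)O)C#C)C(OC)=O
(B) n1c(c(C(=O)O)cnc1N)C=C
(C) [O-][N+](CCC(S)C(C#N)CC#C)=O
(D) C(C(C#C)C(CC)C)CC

[CX3]=[CX3] describes a non-aromatic C=C double bond between two sp2 carbons (an alkene).
(A) has an ethynyl group (-C#CH) but the C-C bond is a triple bond, not a double bond.
(B) contains a vinyl group (-CH=CH2), which satisfies every atom and bond constraint.
(C) has an ethynyl group (-C#CH) but the C-C bond is a triple bond, not a double bond.
(D) has an ethyl group (-CH2CH3) but its C-C bond is a single bond between CX4 carbons, not CX3=CX3.
So the answer is (B).

B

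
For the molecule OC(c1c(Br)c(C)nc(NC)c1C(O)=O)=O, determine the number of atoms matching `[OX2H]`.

2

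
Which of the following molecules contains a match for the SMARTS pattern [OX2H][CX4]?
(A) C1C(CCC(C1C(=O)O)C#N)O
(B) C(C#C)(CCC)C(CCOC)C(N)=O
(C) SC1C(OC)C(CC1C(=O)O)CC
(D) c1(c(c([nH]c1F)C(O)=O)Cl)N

[OX2H][CX4] describes a hydroxyl oxygen bound to an sp3 (X4) carbon (an aliphatic alcohol).
(A) contains a hydroxyl group (-OH), which satisfies every atom and bond constraint.
(B) has a methoxy ether (-OCH3) but the oxygen has H0 (ether), not H1.
(C) has a methoxy ether (-OCH3) but the oxygen has H0 (ether), not H1.
(D) has a carboxylic acid group (-C(=O)OH) but the -OH is on a CX3 carbonyl carbon, not a CX4 carbon.
So the answer is (A).

A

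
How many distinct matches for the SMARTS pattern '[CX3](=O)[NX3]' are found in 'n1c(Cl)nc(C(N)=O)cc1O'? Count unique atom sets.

1

[CX3](=O)[NX3] is the SMARTS for an amide: a carbonyl carbon bonded to a trivalent nitrogen.
Exactly one fragment in the molecule meets all constraints, giving 1 match.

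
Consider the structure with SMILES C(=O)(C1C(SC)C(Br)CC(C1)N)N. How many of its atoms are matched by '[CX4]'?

7

The query [CX4] means: C with X4: aliphatic carbon with exactly 4 total connections (bonds + H).
Check the 13 heavy atoms by environment: 7× C (X4) → match; 1× C (X3) → no; 1× O (X1) → no; 2× N (X3) → no; 1× Br (X1) → no; 1× S (X2) → no.
That gives 7 matching atoms.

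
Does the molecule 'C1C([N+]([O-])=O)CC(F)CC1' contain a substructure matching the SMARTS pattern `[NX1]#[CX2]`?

The pattern [NX1]#[CX2] describes a nitrogen triple-bonded to a two-connected carbon — a nitrile.
The closest candidate here is a nitro group (-[N+](=O)[O-]), but there is no C#N triple bond. No other fragment satisfies the full query, so there is no match.

No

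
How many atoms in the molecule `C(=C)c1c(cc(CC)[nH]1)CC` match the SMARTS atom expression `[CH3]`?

The query [CH3] means: aliphatic carbon with exactly three hydrogens.
Check the 11 heavy atoms by environment: 1× n (aromatic, H1) → no; 3× c (aromatic, H0) → no; 1× c (aromatic, H1) → no; 1× C (H1) → no; 3× C (H2) → no; 2× C (H3) → match.
That gives 2 matching atoms.

2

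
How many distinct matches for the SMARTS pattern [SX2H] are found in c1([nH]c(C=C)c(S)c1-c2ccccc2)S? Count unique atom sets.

2

[SX2H] is the SMARTS for a thiol: an aliphatic sulfur with two connections, one being H.
The molecule carries 2 separate instances of a thiol (-SH) meeting every constraint; each maps to a distinct set of atoms, giving 2 matches.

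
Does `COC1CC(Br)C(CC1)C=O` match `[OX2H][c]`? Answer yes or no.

The pattern [OX2H][c] describes a hydroxyl oxygen attached to an aromatic carbon — a phenol.
The closest candidate here is a methoxy ether (-OCH3), but the oxygen has H0, not H1. No other fragment satisfies the full query, so there is no match.

No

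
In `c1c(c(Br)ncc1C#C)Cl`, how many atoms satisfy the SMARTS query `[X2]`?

The query [X2] means: any atom with exactly two total connections (bonds + H).
Check the 10 heavy atoms by environment: 1× n (aromatic, X2) → match; 5× c (aromatic, X3) → no; 2× C (X2) → match; 1× Br (X1) → no; 1× Cl (X1) → no.
Summing the matching environments: 1 + 2 = 3 matching atoms.

3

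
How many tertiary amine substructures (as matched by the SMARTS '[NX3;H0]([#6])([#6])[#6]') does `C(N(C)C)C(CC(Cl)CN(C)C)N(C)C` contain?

3

[NX3;H0]([#6])([#6])[#6] is the SMARTS for a tertiary amine: a trivalent nitrogen with no H, bonded to three carbons.
The molecule carries 3 separate instances of a dimethylamino group (-N(CH3)2) meeting every constraint; each maps to a distinct set of atoms, giving 3 matches.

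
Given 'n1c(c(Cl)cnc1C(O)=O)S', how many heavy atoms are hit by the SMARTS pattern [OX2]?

1

The query [OX2] means: aliphatic oxygen with two total connections — ether, hydroxyl, or ester single-bond O.
Check the 11 heavy atoms by environment: 2× n (aromatic, X2) → no; 4× c (aromatic, X3) → no; 1× S (X2) → no; 1× C (X3) → no; 1× O (X1) → no; 1× O (X2) → match; 1× Cl (X1) → no.
That gives 1 matching atom.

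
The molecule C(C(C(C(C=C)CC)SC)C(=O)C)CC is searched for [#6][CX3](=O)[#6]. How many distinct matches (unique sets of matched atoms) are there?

[#6][CX3](=O)[#6] is the SMARTS for a ketone: a carbonyl carbon (no H) flanked by two carbons.
Exactly one fragment in the molecule meets all constraints, giving 1 match.

1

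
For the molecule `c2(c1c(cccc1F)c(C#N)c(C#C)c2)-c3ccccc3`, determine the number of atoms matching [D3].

7

The query [D3] means: atom with exactly three heavy-atom neighbours.
Check the 21 heavy atoms by environment: 7× c (aromatic, D3) → match; 9× c (aromatic, D2) → no; 2× C (D2) → no; 1× N (D1) → no; 1× C (D1) → no; 1× F (D1) → no.
That gives 7 matching atoms.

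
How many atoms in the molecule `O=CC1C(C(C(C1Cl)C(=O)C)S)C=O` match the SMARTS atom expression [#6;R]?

5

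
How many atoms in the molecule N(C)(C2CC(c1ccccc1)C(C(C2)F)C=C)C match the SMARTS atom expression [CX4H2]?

2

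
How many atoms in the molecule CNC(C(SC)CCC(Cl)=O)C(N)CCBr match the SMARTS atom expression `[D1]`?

6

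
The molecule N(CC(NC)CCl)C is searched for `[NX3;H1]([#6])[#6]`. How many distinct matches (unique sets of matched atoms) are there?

2

[NX3;H1]([#6])[#6] is the SMARTS for a secondary amine: a trivalent nitrogen with one H, bonded to two carbons.
The molecule carries 2 separate instances of an N-methylamino group (-NHCH3) meeting every constraint; each maps to a distinct set of atoms, giving 2 matches.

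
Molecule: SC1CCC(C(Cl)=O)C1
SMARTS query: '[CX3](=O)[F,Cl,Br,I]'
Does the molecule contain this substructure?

Yes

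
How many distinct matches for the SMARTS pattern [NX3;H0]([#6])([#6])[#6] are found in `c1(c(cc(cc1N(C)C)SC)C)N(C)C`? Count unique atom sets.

2

[NX3;H0]([#6])([#6])[#6] is the SMARTS for a tertiary amine: a trivalent nitrogen with no H, bonded to three carbons.
The molecule carries 2 separate instances of a dimethylamino group (-N(CH3)2) meeting every constraint; each maps to a distinct set of atoms, giving 2 matches.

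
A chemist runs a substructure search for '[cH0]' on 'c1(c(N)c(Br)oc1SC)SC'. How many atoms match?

The query [cH0] means: aromatic carbon with no attached hydrogen (substituted or ring-fusion).
Check the 11 heavy atoms by environment: 1× o (aromatic, H0) → no; 4× c (aromatic, H0) → match; 2× S (H0) → no; 2× C (H3) → no; 1× Br (H0) → no; 1× N (H2) → no.
That gives 4 matching atoms.

4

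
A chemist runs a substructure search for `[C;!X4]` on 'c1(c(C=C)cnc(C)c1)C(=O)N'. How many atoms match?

3

The query [C;!X4] means: aliphatic carbon that does not have four total connections.
Check the 12 heavy atoms by environment: 1× n (aromatic, X2) → no; 5× c (aromatic, X3) → no; 3× C (X3) → match; 1× C (X4) → no; 1× O (X1) → no; 1× N (X3) → no.
That gives 3 matching atoms.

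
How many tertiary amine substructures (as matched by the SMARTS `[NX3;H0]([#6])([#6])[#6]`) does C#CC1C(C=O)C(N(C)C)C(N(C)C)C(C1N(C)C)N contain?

3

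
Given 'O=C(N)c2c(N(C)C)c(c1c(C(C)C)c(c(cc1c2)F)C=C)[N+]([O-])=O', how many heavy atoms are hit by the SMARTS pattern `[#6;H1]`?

The query [#6;H1] means: any carbon bearing exactly one hydrogen.
Check the 25 heavy atoms by environment: 8× c (aromatic, H0) → no; 2× c (aromatic, H1) → match; 1× N (charge +1, H0) → no; 1× O (charge -1, H0) → no; 2× O (H0) → no; 1× F (H0) → no; 2× C (H1) → match; 1× C (H2) → no; 1× N (H0) → no; 4× C (H3) → no; 1× C (H0) → no; 1× N (H2) → no.
Summing the matching environments: 2 + 2 = 4 matching atoms.

4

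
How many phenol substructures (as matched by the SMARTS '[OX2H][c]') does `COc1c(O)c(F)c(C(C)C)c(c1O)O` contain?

[OX2H][c] is the SMARTS for a phenol: a hydroxyl oxygen attached to an aromatic carbon.
The molecule carries 3 separate instances of a hydroxyl group (-OH) meeting every constraint; each maps to a distinct set of atoms, giving 3 matches.

3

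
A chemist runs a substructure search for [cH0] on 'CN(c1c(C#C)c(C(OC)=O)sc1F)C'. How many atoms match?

4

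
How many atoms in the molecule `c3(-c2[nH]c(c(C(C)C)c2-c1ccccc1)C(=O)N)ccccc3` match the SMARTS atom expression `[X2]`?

0

The query [X2] means: any atom with exactly two total connections (bonds + H).
Check the 23 heavy atoms by environment: 1× n (aromatic, X3) → no; 16× c (aromatic, X3) → no; 1× C (X3) → no; 1× O (X1) → no; 1× N (X3) → no; 3× C (X4) → no.
No environment satisfies the query, so 0 matching atoms.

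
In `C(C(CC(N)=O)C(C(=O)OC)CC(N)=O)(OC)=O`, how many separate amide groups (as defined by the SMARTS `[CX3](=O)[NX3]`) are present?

[CX3](=O)[NX3] is the SMARTS for an amide: a carbonyl carbon bonded to a trivalent nitrogen.
The molecule carries 2 separate instances of a primary amide (-C(=O)NH2) meeting every constraint; each maps to a distinct set of atoms, giving 2 matches.

2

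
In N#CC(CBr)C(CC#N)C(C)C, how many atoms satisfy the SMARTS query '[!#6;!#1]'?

The query [!#6;!#1] means: not carbon and not hydrogen — any heteroatom.
Check the 12 heavy atoms by environment: 9× C → no; 2× N → match; 1× Br → match.
Summing the matching environments: 2 + 1 = 3 matching atoms.

3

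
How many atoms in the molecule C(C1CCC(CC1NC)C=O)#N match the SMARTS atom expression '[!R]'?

The query [!R] means: !R matches any atom not in a ring.
Check the 12 heavy atoms by environment: 6× C (in 6-ring) → no; 2× N (acyclic) → match; 3× C (acyclic) → match; 1× O (acyclic) → match.
Summing the matching environments: 2 + 3 + 1 = 6 matching atoms.

6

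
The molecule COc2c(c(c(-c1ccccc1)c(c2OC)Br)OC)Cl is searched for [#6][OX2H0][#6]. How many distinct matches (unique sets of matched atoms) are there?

3

[#6][OX2H0][#6] is the SMARTS for an ether: an aliphatic oxygen bridging two carbons with no H on the oxygen.
The molecule carries 3 separate instances of a methoxy ether (-OCH3) meeting every constraint; each maps to a distinct set of atoms, giving 3 matches.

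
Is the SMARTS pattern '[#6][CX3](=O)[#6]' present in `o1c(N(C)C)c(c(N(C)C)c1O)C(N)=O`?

The pattern [#6][CX3](=O)[#6] describes a carbonyl carbon (no H) flanked by two carbons — a ketone.
The closest candidate here is a primary amide (-C(=O)NH2), but one neighbour of the carbonyl carbon is N, not C. No other fragment satisfies the full query, so there is no match.

No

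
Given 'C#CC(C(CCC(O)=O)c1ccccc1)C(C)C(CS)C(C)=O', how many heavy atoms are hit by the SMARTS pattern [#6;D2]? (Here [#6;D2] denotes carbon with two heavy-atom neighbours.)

The query [#6;D2] means: any carbon bonded to exactly two heavy atoms.
Check the 23 heavy atoms by environment: 4× C (D2) → match; 6× C (D3) → no; 3× C (D1) → no; 1× S (D1) → no; 1× c (aromatic, D3) → no; 5× c (aromatic, D2) → match; 3× O (D1) → no.
Summing the matching environments: 4 + 5 = 9 matching atoms.

9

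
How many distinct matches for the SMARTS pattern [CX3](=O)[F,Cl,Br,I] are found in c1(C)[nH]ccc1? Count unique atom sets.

0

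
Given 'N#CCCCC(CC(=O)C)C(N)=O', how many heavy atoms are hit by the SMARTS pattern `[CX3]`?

Check the 13 heavy atoms by environment: 6× C (X4) → no; 2× C (X3) → match; 2× O (X1) → no; 1× N (X3) → no; 1× C (X2) → no; 1× N (X1) → no.
That gives 2 matching atoms.

2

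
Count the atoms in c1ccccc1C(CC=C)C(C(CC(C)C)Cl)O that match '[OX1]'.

0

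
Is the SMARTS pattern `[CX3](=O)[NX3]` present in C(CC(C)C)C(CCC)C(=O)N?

Yes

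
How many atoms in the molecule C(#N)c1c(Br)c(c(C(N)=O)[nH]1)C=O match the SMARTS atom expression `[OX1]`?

The query [OX1] means: aliphatic oxygen with one total connection — typically a carbonyl =O or an oxide.
Check the 13 heavy atoms by environment: 1× n (aromatic, X3) → no; 4× c (aromatic, X3) → no; 1× C (X2) → no; 1× N (X1) → no; 2× C (X3) → no; 2× O (X1) → match; 1× N (X3) → no; 1× Br (X1) → no.
That gives 2 matching atoms.

2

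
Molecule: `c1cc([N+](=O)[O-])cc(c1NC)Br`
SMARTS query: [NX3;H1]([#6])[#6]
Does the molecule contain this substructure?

The pattern [NX3;H1]([#6])[#6] describes a trivalent nitrogen with one H, bonded to two carbons — a secondary amine.
The molecule carries an N-methylamino group (-NHCH3), whose atoms satisfy every constraint of the query, so the pattern matches.

Yes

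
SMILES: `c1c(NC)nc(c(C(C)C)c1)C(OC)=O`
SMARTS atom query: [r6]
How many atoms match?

The query [r6] means: r6 matches atoms in a six-membered ring.
Check the 15 heavy atoms by environment: 1× n (aromatic, in 6-ring) → match; 5× c (aromatic, in 6-ring) → match; 6× C (acyclic) → no; 2× O (acyclic) → no; 1× N (acyclic) → no.
Summing the matching environments: 1 + 5 = 6 matching atoms.

6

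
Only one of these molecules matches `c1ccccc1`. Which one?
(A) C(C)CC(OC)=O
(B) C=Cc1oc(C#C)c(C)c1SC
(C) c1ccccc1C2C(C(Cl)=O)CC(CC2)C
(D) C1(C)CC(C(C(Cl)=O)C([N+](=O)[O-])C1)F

C

c1ccccc1 describes six aromatic carbons in a ring (a benzene ring).
(A) has a methyl group (-CH3) but no six-membered all-carbon aromatic ring is present.
(B) has a methyl group (-CH3) but no six-membered all-carbon aromatic ring is present.
(C) contains a phenyl ring, which satisfies every atom and bond constraint.
(D) has a methyl group (-CH3) but no six-membered all-carbon aromatic ring is present.
So the answer is (C).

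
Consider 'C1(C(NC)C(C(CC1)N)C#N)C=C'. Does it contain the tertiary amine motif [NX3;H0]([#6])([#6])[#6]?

No

The pattern [NX3;H0]([#6])([#6])[#6] describes a trivalent nitrogen with no H, bonded to three carbons — a tertiary amine.
The closest candidate here is a primary amino group (-NH2), but the nitrogen has H2, not H0 with three carbons. No other fragment satisfies the full query, so there is no match.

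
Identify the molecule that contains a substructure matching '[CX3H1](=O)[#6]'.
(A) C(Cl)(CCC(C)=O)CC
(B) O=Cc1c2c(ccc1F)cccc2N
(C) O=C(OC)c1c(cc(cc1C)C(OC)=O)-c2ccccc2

B

[CX3H1](=O)[#6] describes an sp2 carbon with one H, double-bonded to O and single-bonded to carbon (an aldehyde).
(A) has an acetyl/ketone group (-C(=O)CH3) but the carbonyl carbon has H0 (two carbon neighbours), not H1.
(B) contains an aldehyde (-CHO), which satisfies every atom and bond constraint.
(C) has a methyl-ester group (-C(=O)OCH3) but the carbonyl carbon has H0, not H1.
So the answer is (B).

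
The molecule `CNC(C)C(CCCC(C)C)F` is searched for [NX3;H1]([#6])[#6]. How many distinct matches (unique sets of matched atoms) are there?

1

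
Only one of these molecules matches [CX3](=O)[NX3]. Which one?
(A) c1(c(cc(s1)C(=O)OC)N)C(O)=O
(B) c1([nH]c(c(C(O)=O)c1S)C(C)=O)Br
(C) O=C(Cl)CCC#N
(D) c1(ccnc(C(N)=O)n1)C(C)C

D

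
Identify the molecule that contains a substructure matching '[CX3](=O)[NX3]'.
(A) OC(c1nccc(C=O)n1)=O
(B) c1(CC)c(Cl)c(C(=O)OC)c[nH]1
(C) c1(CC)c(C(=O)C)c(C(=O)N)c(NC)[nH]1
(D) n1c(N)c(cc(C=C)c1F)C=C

[CX3](=O)[NX3] describes a carbonyl carbon bonded to a trivalent nitrogen (an amide).
(A) has a carboxylic acid group (-C(=O)OH) but the carbonyl is bonded to O, not to an NX3 nitrogen.
(B) has a methyl-ester group (-C(=O)OCH3) but the carbonyl is bonded to O, not to an NX3 nitrogen.
(C) contains a primary amide (-C(=O)NH2), which satisfies every atom and bond constraint.
(D) has a primary amino group (-NH2) but the -NH2 is not attached to a carbonyl carbon.
So the answer is (C).

C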